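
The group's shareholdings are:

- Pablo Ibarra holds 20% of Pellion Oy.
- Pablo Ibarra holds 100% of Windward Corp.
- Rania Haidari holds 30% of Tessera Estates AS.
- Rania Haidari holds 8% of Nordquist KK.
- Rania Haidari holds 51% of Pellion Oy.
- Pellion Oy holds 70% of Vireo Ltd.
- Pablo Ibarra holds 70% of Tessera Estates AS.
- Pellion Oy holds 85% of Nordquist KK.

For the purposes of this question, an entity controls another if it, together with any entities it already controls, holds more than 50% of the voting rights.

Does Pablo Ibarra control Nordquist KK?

Pablo holds 100% of Windward, so Pablo controls Windward.
Pablo holds 70% of Tessera, so Pablo controls Tessera.
Neither Pablo nor any entity Pablo controls holds any voting interest in Nordquist.
So Pablo does not control Nordquist.

No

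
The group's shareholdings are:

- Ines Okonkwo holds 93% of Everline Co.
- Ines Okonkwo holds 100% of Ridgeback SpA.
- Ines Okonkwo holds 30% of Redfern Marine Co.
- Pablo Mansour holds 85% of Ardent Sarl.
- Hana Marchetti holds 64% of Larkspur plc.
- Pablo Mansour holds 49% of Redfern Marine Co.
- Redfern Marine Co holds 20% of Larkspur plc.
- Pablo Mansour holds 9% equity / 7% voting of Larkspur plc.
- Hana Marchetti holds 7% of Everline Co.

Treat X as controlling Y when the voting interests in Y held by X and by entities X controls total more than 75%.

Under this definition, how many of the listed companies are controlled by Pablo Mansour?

Pablo holds 85% of Ardent, so Pablo controls Ardent.
No other company's threshold is met.
Pablo controls 1 company.

1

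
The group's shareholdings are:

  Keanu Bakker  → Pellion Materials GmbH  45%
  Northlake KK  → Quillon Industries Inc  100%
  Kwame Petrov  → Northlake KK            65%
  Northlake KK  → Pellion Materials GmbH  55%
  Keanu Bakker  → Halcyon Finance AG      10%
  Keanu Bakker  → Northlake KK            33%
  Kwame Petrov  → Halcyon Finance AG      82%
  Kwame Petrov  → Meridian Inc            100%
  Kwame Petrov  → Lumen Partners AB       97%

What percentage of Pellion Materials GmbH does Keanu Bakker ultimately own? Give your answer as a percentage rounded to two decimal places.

Keanu reaches Pellion along 2 paths.
Via Northlake: 33% × 55% = 18.15%.
Direct stake: 45% = 45%.
Total: 18.15% + 45% = 63.15%.

63.15%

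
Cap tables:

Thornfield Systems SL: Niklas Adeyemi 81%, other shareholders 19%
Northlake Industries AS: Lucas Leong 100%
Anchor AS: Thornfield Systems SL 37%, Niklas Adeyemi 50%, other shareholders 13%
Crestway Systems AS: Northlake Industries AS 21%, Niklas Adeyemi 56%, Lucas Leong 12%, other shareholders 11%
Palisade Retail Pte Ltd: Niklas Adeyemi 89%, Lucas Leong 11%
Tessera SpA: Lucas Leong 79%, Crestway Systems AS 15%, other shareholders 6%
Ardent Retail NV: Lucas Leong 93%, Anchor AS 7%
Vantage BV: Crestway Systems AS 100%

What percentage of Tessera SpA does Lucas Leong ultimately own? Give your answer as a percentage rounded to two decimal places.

Lucas reaches Tessera along 3 paths.
Direct stake: 79% = 79%.
Via Northlake → Crestway: 100% × 21% × 15% = 3.15%.
Via Crestway: 12% × 15% = 1.8%.
Total: 79% + 3.15% + 1.8% = 83.95%.

83.95%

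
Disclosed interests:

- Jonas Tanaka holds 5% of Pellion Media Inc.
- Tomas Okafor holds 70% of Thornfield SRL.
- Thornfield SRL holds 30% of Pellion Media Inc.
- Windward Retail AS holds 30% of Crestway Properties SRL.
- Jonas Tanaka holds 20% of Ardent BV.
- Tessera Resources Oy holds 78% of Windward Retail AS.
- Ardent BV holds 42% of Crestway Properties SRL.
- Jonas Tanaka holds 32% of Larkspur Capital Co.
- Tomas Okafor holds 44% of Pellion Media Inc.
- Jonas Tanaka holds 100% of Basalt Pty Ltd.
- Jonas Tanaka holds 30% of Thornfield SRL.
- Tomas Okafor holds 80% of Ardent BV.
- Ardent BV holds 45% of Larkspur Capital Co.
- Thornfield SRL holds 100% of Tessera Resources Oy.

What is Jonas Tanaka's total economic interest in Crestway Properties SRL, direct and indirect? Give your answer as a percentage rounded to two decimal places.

15.42%

Jonas reaches Crestway along 2 paths.
Via Ardent: 20% × 42% = 8.4%.
Via Thornfield → Tessera → Windward: 30% × 100% × 78% × 30% = 7.02%.
Total: 8.4% + 7.02% = 15.42%.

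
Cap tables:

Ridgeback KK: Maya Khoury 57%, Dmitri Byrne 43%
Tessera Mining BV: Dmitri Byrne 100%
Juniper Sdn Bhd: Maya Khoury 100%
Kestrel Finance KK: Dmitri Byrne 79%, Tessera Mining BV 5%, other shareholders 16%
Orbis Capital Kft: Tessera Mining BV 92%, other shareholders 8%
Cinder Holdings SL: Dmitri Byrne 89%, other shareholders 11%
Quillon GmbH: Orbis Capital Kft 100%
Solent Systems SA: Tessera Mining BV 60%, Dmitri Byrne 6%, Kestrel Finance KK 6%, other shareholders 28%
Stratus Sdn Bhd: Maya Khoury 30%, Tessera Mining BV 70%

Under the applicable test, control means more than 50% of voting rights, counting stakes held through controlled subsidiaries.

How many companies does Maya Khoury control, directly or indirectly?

2

Maya holds 57% of Ridgeback, so Maya controls Ridgeback.
Maya holds 100% of Juniper, so Maya controls Juniper.
No other company's threshold is met.
Maya controls 2 companies.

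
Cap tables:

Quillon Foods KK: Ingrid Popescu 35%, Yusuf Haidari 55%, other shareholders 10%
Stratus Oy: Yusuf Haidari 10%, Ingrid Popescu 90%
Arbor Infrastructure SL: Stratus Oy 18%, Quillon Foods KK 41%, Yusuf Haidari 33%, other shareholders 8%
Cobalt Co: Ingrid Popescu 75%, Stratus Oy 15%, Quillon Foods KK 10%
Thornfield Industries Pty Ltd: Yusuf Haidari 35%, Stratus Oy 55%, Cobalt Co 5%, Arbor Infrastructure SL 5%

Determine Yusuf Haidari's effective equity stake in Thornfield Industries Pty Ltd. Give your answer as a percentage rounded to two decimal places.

43.72%

Yusuf reaches Thornfield along 7 paths.
Direct stake: 35% = 35%.
Via Stratus: 10% × 55% = 5.5%.
Via Stratus → Cobalt: 10% × 15% × 5% = 0.075%.
Via Quillon → Cobalt: 55% × 10% × 5% = 0.275%.
Via Stratus → Arbor: 10% × 18% × 5% = 0.09%.
Via Quillon → Arbor: 55% × 41% × 5% = 1.1275%.
Via Arbor: 33% × 5% = 1.65%.
Total: 35% + 5.5% + 0.075% + 0.275% + 0.09% + 1.1275% + 1.65% = 43.7175%.
Rounded: 43.72%.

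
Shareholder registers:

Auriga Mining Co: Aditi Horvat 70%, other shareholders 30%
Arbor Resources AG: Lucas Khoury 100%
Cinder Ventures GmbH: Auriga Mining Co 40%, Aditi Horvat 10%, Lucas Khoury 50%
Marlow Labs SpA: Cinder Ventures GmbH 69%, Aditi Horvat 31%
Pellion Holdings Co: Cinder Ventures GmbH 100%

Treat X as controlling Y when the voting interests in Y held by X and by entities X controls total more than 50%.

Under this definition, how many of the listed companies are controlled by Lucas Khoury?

Lucas holds 100% of Arbor, so Lucas controls Arbor.
No other company's threshold is met.
Lucas controls 1 company.

1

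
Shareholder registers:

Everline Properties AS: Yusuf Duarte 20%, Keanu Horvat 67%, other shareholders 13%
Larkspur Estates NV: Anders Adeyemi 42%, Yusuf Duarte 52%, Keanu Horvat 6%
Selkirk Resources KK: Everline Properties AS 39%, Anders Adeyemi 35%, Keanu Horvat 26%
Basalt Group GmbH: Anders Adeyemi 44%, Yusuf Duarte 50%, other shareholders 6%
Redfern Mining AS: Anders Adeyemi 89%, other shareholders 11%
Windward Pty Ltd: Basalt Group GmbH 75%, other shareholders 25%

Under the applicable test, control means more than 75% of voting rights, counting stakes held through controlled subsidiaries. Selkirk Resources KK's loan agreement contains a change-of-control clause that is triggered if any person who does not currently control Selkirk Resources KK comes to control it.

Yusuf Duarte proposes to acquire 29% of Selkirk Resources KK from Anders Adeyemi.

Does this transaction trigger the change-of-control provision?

The purchase adds only to Yusuf's holdings (Anders's stake shrinks), so Yusuf is the only person who could newly come to control Selkirk.
Yusuf's largest direct stake is 52% in Larkspur, which does not meet the threshold, so Yusuf controls no company.
Neither Yusuf nor any entity Yusuf controls holds any voting interest in Selkirk.
So before the transaction, Yusuf does not control Selkirk.
After the purchase, Yusuf holds 29% of Selkirk directly, and Anders's stake falls to 6%.
After the transaction, Yusuf's side holds 29% of Selkirk, not > 75%, so Yusuf still does not control Selkirk.
No new person acquires control, so the clause is not triggered.

No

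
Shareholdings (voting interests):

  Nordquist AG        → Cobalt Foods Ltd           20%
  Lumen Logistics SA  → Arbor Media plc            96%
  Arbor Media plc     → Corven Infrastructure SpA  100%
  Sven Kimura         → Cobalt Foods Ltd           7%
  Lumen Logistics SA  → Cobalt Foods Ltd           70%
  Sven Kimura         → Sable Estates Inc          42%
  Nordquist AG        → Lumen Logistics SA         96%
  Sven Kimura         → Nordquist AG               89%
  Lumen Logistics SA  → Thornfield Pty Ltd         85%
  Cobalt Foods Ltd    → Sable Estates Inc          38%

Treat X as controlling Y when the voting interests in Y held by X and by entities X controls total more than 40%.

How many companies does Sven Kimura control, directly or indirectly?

7

Sven holds 89% of Nordquist, so Sven controls Nordquist.
Nordquist holds 96% of Lumen, so Sven controls Lumen.
Lumen holds 96% of Arbor, so Sven controls Arbor.
Nordquist and Lumen and Sven together hold 20% + 70% + 7% = 97% of Cobalt, so Sven controls Cobalt.
Lumen holds 85% of Thornfield, so Sven controls Thornfield.
Cobalt and Sven together hold 38% + 42% = 80% of Sable, so Sven controls Sable.
Arbor holds 100% of Corven, so Sven controls Corven.
Sven controls 7 companies.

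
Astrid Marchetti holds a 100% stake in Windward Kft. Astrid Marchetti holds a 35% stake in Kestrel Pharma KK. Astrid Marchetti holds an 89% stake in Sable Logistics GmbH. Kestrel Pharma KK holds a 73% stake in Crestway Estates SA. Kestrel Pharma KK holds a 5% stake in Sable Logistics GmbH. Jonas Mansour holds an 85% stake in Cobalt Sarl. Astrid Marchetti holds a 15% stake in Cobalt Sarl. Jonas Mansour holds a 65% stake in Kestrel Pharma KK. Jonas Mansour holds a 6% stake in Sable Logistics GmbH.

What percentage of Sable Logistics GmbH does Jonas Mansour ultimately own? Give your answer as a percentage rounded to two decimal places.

Jonas reaches Sable along 2 paths.
Via Kestrel: 65% × 5% = 3.25%.
Direct stake: 6% = 6%.
Total: 3.25% + 6% = 9.25%.

9.25%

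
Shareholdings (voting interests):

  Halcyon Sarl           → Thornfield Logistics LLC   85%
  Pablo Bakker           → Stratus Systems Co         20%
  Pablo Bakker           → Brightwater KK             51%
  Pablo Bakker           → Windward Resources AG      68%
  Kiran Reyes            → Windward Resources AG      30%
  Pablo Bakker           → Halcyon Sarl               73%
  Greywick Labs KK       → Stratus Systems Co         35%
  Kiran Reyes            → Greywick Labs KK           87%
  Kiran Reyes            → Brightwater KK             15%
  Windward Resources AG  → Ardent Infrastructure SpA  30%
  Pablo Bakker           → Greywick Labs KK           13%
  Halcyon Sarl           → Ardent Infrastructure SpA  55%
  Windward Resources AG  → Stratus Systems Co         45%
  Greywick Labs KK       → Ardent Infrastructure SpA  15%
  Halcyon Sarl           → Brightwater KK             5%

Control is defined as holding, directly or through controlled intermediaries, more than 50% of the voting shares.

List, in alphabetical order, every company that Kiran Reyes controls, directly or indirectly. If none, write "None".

Greywick Labs KK

Kiran holds 87% of Greywick, so Kiran controls Greywick.
No other company's threshold is met.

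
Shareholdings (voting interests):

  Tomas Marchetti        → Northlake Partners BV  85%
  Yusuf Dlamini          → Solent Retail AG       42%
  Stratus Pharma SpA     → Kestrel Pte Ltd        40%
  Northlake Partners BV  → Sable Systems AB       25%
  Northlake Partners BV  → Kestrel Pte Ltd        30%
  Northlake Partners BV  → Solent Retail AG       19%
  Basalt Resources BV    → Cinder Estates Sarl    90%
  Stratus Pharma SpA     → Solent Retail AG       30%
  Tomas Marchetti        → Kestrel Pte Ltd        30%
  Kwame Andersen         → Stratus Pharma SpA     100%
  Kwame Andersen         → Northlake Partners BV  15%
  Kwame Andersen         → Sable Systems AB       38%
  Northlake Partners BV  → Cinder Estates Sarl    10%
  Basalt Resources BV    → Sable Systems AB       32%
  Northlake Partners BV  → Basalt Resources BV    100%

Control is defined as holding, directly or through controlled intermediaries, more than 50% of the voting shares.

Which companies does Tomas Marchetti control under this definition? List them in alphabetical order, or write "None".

Basalt Resources BV, Cinder Estates Sarl, Kestrel Pte Ltd, Northlake Partners BV, Sable Systems AB

Tomas holds 85% of Northlake, so Tomas controls Northlake.
Tomas and Northlake together hold 30% + 30% = 60% of Kestrel, so Tomas controls Kestrel.
Northlake holds 100% of Basalt, so Tomas controls Basalt.
Northlake and Basalt together hold 25% + 32% = 57% of Sable, so Tomas controls Sable.
Northlake and Basalt together hold 10% + 90% = 100% of Cinder, so Tomas controls Cinder.
No other company's threshold is met.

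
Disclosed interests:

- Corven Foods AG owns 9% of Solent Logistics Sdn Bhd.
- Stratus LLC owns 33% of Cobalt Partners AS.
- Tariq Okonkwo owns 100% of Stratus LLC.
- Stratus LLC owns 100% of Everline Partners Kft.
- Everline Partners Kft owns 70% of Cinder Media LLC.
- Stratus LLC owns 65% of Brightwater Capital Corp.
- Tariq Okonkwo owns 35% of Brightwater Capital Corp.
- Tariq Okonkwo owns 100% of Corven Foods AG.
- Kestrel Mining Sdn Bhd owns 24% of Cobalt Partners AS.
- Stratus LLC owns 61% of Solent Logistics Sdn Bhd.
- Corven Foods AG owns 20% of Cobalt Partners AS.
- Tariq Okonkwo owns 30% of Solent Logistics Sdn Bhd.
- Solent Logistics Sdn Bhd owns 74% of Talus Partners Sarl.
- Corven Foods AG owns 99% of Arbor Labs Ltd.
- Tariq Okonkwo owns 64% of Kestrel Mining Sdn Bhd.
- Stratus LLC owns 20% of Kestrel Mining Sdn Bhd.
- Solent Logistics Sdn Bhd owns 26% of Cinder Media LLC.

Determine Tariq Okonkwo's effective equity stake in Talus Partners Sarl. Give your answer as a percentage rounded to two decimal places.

Tariq reaches Talus along 3 paths.
Via Corven → Solent: 100% × 9% × 74% = 6.66%.
Via Stratus → Solent: 100% × 61% × 74% = 45.14%.
Via Solent: 30% × 74% = 22.2%.
Total: 6.66% + 45.14% + 22.2% = 74%.
Rounded: 74.00%.

74.00%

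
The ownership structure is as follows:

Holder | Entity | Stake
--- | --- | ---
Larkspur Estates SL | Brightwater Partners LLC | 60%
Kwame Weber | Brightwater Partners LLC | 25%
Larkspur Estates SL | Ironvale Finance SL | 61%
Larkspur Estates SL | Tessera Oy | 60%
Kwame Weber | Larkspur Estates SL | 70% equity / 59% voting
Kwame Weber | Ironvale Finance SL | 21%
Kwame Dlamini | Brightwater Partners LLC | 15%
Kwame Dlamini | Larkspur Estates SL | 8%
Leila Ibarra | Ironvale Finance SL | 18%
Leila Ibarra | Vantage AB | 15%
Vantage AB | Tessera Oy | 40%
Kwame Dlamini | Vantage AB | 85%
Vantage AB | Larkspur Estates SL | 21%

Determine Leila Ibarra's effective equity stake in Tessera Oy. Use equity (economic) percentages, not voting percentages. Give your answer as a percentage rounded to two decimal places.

Leila reaches Tessera along 2 paths.
Via Vantage → Larkspur: 15% × 21% × 60% = 1.89%.
Via Vantage: 15% × 40% = 6%.
Total: 1.89% + 6% = 7.89%.

7.89%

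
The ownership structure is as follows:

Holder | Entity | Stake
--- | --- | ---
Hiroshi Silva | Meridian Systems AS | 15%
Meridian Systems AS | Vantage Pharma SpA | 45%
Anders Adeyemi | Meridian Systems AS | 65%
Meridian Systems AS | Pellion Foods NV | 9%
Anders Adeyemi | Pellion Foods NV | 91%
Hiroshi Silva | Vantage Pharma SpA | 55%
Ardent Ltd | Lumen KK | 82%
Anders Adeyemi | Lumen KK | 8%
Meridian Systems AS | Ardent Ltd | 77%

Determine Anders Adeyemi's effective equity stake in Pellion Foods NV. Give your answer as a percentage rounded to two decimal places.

96.85%

Anders reaches Pellion along 2 paths.
Direct stake: 91% = 91%.
Via Meridian: 65% × 9% = 5.85%.
Total: 91% + 5.85% = 96.85%.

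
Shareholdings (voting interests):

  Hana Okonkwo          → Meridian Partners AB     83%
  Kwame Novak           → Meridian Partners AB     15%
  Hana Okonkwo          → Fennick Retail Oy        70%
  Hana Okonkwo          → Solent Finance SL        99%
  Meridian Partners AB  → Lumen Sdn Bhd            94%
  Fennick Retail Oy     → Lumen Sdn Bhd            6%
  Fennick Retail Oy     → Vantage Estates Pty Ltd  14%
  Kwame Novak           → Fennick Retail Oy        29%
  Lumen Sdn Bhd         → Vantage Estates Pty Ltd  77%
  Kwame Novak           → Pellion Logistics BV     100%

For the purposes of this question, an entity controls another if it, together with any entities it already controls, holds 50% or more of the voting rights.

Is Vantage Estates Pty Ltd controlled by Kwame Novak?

No

Kwame holds 100% of Pellion, so Kwame controls Pellion.
Neither Kwame nor any entity Kwame controls holds any voting interest in Vantage.
So Kwame does not control Vantage.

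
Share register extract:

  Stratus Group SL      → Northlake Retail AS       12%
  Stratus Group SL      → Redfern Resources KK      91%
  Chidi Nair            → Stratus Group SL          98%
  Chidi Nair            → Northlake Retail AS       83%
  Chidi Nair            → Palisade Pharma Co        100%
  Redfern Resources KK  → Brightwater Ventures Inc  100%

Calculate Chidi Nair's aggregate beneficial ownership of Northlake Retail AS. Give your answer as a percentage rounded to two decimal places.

94.76%

Chidi reaches Northlake along 2 paths.
Direct stake: 83% = 83%.
Via Stratus: 98% × 12% = 11.76%.
Total: 83% + 11.76% = 94.76%.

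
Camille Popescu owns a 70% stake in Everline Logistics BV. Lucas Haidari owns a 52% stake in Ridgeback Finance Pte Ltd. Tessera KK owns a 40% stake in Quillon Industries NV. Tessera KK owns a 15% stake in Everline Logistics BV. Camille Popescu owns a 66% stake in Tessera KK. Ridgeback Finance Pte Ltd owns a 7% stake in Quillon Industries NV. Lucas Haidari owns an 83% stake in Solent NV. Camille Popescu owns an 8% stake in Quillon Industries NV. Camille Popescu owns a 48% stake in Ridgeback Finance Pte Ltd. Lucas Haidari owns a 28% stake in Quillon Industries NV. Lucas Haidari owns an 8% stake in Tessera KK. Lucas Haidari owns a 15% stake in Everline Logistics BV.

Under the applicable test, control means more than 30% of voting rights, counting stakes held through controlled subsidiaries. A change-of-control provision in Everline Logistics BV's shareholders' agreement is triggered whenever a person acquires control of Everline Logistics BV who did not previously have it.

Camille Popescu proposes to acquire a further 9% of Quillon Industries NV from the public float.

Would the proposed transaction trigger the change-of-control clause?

No

The purchase changes only Camille's holdings, so Camille is the only person who could newly come to control Everline.
Camille holds 66% of Tessera, so Camille controls Tessera.
Tessera and Camille together hold 15% + 70% = 85% of Everline, so Camille controls Everline.
So Camille already controls Everline before the transaction.
After the purchase, Camille's direct stake in Quillon rises to 8% + 9% = 17%.
Camille controlled Everline already, so this is not a new person acquiring control; every other person's position is unchanged or reduced.
No new person acquires control, so the clause is not triggered.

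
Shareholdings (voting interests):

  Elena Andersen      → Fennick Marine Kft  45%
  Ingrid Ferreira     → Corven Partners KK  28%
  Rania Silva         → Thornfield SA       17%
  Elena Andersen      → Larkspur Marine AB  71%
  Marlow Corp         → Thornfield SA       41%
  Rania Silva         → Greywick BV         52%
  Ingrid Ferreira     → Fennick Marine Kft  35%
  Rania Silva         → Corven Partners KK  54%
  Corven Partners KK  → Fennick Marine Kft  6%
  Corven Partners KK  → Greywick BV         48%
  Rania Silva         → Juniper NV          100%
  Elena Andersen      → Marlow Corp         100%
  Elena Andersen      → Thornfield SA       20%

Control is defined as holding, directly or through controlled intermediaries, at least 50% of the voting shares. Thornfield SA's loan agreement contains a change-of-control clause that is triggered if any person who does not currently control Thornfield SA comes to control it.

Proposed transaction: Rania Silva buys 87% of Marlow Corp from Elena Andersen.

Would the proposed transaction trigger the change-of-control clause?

The purchase adds only to Rania's holdings (Elena's stake shrinks), so Rania is the only person who could newly come to control Thornfield.
Rania holds 54% of Corven, so Rania controls Corven.
Rania holds 100% of Juniper, so Rania controls Juniper.
Rania and Corven together hold 52% + 48% = 100% of Greywick, so Rania controls Greywick.
In Thornfield, Rania's side holds only 17%, not ≥ 50%.
So before the transaction, Rania does not control Thornfield.
After the purchase, Rania holds 87% of Marlow directly, and Elena's stake falls to 13%.
Rania holds 87% of Marlow, so Rania controls Marlow.
Marlow and Rania together hold 41% + 17% = 58% of Thornfield, so Rania controls Thornfield.
Rania did not control Thornfield before and does after, so the clause is triggered.

Yes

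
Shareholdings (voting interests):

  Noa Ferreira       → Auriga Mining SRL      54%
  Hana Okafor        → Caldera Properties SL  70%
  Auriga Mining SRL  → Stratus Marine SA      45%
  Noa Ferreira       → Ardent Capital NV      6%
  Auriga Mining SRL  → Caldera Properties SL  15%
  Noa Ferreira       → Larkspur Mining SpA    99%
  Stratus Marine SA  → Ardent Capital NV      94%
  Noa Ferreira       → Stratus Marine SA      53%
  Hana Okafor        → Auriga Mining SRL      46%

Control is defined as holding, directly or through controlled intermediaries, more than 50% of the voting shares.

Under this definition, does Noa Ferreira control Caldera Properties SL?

No

Noa holds 54% of Auriga, so Noa controls Auriga.
Noa and Auriga together hold 53% + 45% = 98% of Stratus, so Noa controls Stratus.
Noa holds 99% of Larkspur, so Noa controls Larkspur.
Noa and Stratus together hold 6% + 94% = 100% of Ardent, so Noa controls Ardent.
In Caldera, Noa's side holds only 15%, not > 50%.
So Noa does not control Caldera.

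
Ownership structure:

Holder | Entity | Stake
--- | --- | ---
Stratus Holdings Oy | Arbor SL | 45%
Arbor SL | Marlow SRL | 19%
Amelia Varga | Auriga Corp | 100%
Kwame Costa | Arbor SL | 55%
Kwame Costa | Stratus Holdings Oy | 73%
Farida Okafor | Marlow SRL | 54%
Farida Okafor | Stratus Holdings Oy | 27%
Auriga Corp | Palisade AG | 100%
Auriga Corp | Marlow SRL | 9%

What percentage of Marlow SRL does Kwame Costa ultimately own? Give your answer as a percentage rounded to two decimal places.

16.69%

Kwame reaches Marlow along 2 paths.
Via Arbor: 55% × 19% = 10.45%.
Via Stratus → Arbor: 73% × 45% × 19% = 6.2415%.
Total: 10.45% + 6.2415% = 16.6915%.
Rounded: 16.69%.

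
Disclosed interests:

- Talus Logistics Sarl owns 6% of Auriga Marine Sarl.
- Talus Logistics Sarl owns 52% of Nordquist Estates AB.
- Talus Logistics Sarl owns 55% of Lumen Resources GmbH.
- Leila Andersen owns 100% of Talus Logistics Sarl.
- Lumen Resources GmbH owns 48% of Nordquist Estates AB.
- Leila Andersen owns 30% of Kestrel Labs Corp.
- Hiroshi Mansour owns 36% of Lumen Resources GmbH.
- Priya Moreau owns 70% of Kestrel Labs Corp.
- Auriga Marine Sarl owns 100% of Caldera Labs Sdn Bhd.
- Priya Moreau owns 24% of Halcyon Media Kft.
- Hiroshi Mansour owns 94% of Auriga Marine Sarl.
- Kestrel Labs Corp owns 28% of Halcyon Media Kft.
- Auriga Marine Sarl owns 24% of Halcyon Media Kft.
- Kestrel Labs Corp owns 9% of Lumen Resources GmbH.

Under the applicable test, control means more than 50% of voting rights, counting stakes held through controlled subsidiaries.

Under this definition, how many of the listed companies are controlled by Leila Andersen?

3

Leila holds 100% of Talus, so Leila controls Talus.
Talus holds 55% of Lumen, so Leila controls Lumen.
Talus and Lumen together hold 52% + 48% = 100% of Nordquist, so Leila controls Nordquist.
No other company's threshold is met.
Leila controls 3 companies.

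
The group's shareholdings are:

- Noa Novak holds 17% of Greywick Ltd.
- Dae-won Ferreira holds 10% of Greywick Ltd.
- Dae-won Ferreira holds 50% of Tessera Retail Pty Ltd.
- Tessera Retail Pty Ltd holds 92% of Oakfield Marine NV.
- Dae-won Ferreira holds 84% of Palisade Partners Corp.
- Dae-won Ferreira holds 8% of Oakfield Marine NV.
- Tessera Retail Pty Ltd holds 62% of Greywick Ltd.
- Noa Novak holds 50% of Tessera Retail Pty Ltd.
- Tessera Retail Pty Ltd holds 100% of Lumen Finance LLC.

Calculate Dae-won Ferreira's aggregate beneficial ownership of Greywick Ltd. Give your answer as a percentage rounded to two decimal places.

Dae-won reaches Greywick along 2 paths.
Direct stake: 10% = 10%.
Via Tessera: 50% × 62% = 31%.
Total: 10% + 31% = 41%.
Rounded: 41.00%.

41.00%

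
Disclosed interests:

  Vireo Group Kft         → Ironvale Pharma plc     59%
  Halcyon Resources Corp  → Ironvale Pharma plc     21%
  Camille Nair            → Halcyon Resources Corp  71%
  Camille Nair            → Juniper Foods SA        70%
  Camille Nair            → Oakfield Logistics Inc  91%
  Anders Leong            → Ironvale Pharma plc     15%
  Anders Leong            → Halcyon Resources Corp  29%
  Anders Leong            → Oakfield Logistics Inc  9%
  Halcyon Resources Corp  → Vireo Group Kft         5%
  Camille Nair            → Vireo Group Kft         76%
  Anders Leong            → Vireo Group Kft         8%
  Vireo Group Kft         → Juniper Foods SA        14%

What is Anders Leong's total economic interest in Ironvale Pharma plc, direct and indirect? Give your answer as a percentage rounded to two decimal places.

26.67%

Anders reaches Ironvale along 4 paths.
Via Halcyon: 29% × 21% = 6.09%.
Via Halcyon → Vireo: 29% × 5% × 59% = 0.8555%.
Via Vireo: 8% × 59% = 4.72%.
Direct stake: 15% = 15%.
Total: 6.09% + 0.8555% + 4.72% + 15% = 26.6655%.
Rounded: 26.67%.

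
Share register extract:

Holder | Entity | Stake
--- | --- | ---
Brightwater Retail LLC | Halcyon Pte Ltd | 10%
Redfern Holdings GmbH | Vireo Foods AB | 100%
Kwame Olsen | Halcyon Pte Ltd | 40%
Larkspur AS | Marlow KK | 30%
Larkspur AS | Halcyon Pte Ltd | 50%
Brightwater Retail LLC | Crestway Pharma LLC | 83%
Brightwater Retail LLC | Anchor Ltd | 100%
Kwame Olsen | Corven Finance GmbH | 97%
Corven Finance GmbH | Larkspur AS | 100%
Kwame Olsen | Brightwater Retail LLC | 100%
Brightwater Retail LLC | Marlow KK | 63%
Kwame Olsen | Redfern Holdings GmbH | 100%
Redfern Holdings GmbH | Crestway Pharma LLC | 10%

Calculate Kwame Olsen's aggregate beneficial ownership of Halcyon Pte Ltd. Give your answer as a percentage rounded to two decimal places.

Kwame reaches Halcyon along 3 paths.
Via Brightwater: 100% × 10% = 10%.
Direct stake: 40% = 40%.
Via Corven → Larkspur: 97% × 100% × 50% = 48.5%.
Total: 10% + 40% + 48.5% = 98.5%.
Rounded: 98.50%.

98.50%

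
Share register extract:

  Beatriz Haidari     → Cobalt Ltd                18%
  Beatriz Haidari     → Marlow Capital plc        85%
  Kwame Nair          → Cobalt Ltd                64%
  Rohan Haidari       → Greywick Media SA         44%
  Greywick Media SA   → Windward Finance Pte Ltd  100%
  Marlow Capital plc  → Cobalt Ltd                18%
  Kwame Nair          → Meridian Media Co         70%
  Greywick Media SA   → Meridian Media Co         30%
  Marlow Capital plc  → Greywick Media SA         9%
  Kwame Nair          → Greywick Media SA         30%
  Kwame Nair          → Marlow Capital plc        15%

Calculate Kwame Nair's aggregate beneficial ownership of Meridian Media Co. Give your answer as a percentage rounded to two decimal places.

Kwame reaches Meridian along 3 paths.
Direct stake: 70% = 70%.
Via Greywick: 30% × 30% = 9%.
Via Marlow → Greywick: 15% × 9% × 30% = 0.405%.
Total: 70% + 9% + 0.405% = 79.405%.
Rounded: 79.41%.

79.41%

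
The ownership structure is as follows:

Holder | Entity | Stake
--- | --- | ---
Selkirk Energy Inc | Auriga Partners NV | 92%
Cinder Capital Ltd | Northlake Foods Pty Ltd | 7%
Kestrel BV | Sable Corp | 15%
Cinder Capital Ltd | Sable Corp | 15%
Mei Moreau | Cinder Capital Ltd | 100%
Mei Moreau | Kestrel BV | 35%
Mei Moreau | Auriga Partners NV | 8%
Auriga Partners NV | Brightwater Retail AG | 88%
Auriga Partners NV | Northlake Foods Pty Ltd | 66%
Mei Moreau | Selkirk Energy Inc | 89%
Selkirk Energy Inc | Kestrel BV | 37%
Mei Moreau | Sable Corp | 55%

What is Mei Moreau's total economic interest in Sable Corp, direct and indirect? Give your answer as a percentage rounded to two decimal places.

80.19%

Mei reaches Sable along 4 paths.
Via Selkirk → Kestrel: 89% × 37% × 15% = 4.9395%.
Via Kestrel: 35% × 15% = 5.25%.
Via Cinder: 100% × 15% = 15%.
Direct stake: 55% = 55%.
Total: 4.9395% + 5.25% + 15% + 55% = 80.1895%.
Rounded: 80.19%.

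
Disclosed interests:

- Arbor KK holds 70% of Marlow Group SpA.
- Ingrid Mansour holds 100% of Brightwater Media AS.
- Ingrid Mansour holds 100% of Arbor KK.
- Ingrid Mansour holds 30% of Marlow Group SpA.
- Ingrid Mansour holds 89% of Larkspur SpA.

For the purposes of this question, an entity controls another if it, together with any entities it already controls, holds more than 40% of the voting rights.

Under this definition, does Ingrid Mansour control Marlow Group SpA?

Yes

Ingrid holds 100% of Arbor, so Ingrid controls Arbor.
Ingrid and Arbor together hold 30% + 70% = 100% of Marlow, so Ingrid controls Marlow.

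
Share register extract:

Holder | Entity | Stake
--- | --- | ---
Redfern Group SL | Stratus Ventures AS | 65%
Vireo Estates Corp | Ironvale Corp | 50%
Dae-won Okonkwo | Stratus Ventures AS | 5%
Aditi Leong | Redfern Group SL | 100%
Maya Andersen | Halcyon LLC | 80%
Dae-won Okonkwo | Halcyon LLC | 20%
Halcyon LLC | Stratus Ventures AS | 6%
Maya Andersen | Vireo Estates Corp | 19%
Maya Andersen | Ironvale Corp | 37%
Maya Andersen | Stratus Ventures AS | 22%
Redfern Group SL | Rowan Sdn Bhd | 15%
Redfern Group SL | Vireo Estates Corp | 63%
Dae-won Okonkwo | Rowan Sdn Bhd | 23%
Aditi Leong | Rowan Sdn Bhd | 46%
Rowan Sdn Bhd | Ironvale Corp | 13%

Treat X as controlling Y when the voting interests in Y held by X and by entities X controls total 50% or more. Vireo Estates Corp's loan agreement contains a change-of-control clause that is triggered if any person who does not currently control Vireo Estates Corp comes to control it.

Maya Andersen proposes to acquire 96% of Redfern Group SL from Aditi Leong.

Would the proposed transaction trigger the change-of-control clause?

Yes

The purchase adds only to Maya's holdings (Aditi's stake shrinks), so Maya is the only person who could newly come to control Vireo.
Maya holds 80% of Halcyon, so Maya controls Halcyon.
In Vireo, Maya's side holds only 19%, not ≥ 50%.
So before the transaction, Maya does not control Vireo.
After the purchase, Maya holds 96% of Redfern directly, and Aditi's stake falls to 4%.
Maya holds 96% of Redfern, so Maya controls Redfern.
Redfern and Maya together hold 63% + 19% = 82% of Vireo, so Maya controls Vireo.
Maya did not control Vireo before and does after, so the clause is triggered.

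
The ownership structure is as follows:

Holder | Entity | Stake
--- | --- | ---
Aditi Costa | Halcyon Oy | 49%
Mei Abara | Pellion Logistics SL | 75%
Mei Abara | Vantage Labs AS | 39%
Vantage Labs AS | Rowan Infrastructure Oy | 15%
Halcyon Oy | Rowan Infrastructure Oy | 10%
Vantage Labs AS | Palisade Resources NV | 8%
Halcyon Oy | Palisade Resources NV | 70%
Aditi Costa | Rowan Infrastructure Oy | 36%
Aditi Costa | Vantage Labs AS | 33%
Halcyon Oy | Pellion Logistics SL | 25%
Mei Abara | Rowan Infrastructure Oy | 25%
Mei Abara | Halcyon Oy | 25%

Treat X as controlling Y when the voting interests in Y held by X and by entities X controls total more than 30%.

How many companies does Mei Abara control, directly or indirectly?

Mei holds 39% of Vantage, so Mei controls Vantage.
Mei and Vantage together hold 25% + 15% = 40% of Rowan, so Mei controls Rowan.
Mei holds 75% of Pellion, so Mei controls Pellion.
No other company's threshold is met.
Mei controls 3 companies.

3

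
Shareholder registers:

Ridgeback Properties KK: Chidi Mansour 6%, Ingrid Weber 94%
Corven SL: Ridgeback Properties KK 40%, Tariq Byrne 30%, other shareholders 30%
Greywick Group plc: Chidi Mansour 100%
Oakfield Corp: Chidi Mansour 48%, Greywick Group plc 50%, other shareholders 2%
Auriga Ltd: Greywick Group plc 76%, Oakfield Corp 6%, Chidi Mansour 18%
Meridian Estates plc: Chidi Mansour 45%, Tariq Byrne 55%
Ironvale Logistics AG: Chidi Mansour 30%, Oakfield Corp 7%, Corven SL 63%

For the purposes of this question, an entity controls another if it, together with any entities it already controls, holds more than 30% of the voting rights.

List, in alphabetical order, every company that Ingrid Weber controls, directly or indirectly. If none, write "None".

Corven SL, Ironvale Logistics AG, Ridgeback Properties KK

Ingrid holds 94% of Ridgeback, so Ingrid controls Ridgeback.
Ridgeback holds 40% of Corven, so Ingrid controls Corven.
Corven holds 63% of Ironvale, so Ingrid controls Ironvale.
No other company's threshold is met.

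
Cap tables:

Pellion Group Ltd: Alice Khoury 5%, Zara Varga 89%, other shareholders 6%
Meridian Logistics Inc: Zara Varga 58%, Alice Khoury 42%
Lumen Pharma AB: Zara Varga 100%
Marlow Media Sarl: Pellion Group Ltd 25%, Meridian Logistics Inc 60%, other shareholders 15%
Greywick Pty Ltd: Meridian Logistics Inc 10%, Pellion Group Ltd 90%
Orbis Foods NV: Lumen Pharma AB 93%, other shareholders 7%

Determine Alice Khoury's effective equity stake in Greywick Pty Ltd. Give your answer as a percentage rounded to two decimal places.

8.70%

Alice reaches Greywick along 2 paths.
Via Meridian: 42% × 10% = 4.2%.
Via Pellion: 5% × 90% = 4.5%.
Total: 4.2% + 4.5% = 8.7%.
Rounded: 8.70%.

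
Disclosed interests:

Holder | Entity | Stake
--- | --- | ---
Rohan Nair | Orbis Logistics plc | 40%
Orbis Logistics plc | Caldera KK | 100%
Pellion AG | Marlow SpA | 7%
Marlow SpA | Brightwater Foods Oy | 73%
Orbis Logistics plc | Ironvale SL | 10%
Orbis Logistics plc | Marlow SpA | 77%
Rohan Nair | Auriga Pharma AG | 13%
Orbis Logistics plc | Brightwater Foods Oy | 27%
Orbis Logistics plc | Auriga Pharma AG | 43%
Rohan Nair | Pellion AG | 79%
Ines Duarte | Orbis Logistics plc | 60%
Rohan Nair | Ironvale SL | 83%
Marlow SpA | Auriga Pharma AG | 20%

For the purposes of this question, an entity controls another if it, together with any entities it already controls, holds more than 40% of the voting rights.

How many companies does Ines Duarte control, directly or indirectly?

5

Ines holds 60% of Orbis, so Ines controls Orbis.
Orbis holds 77% of Marlow, so Ines controls Marlow.
Orbis and Marlow together hold 43% + 20% = 63% of Auriga, so Ines controls Auriga.
Orbis holds 100% of Caldera, so Ines controls Caldera.
Marlow and Orbis together hold 73% + 27% = 100% of Brightwater, so Ines controls Brightwater.
No other company's threshold is met.
Ines controls 5 companies.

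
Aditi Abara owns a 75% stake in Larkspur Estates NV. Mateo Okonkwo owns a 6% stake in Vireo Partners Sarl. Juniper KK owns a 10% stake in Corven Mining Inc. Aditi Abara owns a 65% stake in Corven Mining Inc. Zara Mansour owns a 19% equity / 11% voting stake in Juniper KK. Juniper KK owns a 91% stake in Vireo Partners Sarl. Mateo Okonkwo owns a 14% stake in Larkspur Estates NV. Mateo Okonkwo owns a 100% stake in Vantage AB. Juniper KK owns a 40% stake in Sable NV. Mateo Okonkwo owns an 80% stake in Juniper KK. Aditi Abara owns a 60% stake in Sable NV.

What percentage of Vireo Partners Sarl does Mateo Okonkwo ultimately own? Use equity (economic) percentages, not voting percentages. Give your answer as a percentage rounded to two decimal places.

78.80%

Mateo reaches Vireo along 2 paths.
Direct stake: 6% = 6%.
Via Juniper: 80% × 91% = 72.8%.
Total: 6% + 72.8% = 78.8%.
Rounded: 78.80%.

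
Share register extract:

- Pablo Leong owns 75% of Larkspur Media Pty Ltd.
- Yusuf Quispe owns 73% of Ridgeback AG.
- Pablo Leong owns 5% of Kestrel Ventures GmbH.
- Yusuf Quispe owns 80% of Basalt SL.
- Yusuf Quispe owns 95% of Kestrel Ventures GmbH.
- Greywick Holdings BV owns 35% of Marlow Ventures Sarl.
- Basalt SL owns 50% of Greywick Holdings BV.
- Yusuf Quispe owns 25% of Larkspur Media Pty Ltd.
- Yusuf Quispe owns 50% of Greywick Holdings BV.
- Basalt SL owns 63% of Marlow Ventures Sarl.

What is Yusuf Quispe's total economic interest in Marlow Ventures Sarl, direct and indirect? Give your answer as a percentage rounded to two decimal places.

81.90%

Yusuf reaches Marlow along 3 paths.
Via Basalt: 80% × 63% = 50.4%.
Via Basalt → Greywick: 80% × 50% × 35% = 14%.
Via Greywick: 50% × 35% = 17.5%.
Total: 50.4% + 14% + 17.5% = 81.9%.
Rounded: 81.90%.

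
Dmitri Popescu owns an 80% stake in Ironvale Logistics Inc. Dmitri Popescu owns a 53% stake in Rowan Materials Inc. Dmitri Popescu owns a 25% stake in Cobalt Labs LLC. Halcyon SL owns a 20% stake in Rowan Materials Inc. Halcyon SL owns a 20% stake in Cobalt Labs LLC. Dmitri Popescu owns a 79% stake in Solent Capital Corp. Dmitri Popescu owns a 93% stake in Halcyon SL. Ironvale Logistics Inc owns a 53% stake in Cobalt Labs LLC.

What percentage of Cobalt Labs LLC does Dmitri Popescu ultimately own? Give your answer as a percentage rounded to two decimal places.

86.00%

Dmitri reaches Cobalt along 3 paths.
Via Ironvale: 80% × 53% = 42.4%.
Via Halcyon: 93% × 20% = 18.6%.
Direct stake: 25% = 25%.
Total: 42.4% + 18.6% + 25% = 86%.
Rounded: 86.00%.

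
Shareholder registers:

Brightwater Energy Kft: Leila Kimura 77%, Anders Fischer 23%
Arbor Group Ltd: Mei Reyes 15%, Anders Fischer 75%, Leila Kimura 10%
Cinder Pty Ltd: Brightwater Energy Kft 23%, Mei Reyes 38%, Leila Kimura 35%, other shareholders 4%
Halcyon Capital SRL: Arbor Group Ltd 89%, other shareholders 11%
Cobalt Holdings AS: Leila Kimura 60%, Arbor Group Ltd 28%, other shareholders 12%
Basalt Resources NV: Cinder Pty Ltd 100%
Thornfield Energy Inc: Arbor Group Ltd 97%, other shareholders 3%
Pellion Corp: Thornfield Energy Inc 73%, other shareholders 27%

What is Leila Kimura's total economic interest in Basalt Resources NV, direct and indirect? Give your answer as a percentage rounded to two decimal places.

52.71%

Leila reaches Basalt along 2 paths.
Via Brightwater → Cinder: 77% × 23% × 100% = 17.71%.
Via Cinder: 35% × 100% = 35%.
Total: 17.71% + 35% = 52.71%.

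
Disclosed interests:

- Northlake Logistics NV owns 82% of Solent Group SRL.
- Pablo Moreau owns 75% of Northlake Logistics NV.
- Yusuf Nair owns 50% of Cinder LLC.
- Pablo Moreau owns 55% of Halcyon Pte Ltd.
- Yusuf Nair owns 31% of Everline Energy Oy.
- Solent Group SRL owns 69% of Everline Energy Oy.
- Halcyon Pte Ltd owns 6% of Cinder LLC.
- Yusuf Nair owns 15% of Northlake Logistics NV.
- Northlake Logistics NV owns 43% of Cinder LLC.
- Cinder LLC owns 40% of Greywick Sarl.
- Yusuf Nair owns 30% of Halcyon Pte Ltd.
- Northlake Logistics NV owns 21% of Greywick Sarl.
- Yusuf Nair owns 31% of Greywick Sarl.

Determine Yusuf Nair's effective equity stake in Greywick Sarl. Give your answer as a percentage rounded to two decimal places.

57.45%

Yusuf reaches Greywick along 5 paths.
Via Northlake → Cinder: 15% × 43% × 40% = 2.58%.
Via Halcyon → Cinder: 30% × 6% × 40% = 0.72%.
Via Cinder: 50% × 40% = 20%.
Direct stake: 31% = 31%.
Via Northlake: 15% × 21% = 3.15%.
Total: 2.58% + 0.72% + 20% + 31% + 3.15% = 57.45%.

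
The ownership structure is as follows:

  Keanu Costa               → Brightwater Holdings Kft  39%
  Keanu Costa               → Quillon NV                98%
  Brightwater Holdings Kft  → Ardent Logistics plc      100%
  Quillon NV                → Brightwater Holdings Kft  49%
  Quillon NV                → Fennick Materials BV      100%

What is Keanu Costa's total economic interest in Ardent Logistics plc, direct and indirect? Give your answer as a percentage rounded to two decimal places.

Keanu reaches Ardent along 2 paths.
Via Brightwater: 39% × 100% = 39%.
Via Quillon → Brightwater: 98% × 49% × 100% = 48.02%.
Total: 39% + 48.02% = 87.02%.

87.02%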